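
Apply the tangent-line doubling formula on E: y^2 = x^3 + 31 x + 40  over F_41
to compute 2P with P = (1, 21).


Doubling: s = (3 x1^2 + a) / (2 y1)
s = (3*1^2 + 31) / (2*21) mod 41 = 34
x3 = s^2 - 2 x1 mod 41 = 34^2 - 2*1 = 6
y3 = s (x1 - x3) - y1 mod 41 = 34 * (1 - 6) - 21 = 14

2P = (6, 14)


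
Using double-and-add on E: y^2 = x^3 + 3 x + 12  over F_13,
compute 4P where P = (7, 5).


k = 4 = 100_2 (binary, LSB first: 001)
Double-and-add from P = (7, 5):
  bit 0 = 0: acc unchanged = O
  bit 1 = 0: acc unchanged = O
  bit 2 = 1: acc = O + (6, 8) = (6, 8)

4P = (6, 8)


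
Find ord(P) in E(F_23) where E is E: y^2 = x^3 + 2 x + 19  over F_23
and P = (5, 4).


Compute successive multiples of P until we hit O:
  1P = (5, 4)
  2P = (14, 10)
  3P = (7, 10)
  4P = (20, 20)
  5P = (2, 13)
  6P = (2, 10)
  7P = (20, 3)
  8P = (7, 13)
  ... (continuing to 11P)
  11P = O

ord(P) = 11


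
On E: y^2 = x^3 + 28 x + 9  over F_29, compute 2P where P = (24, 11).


Doubling: s = (3 x1^2 + a) / (2 y1)
s = (3*24^2 + 28) / (2*11) mod 29 = 6
x3 = s^2 - 2 x1 mod 29 = 6^2 - 2*24 = 17
y3 = s (x1 - x3) - y1 mod 29 = 6 * (24 - 17) - 11 = 2

2P = (17, 2)


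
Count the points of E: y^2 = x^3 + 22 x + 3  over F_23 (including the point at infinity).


For each x in F_23, count y with y^2 = x^3 + 22 x + 3 mod 23:
  x = 0: RHS = 3, y in [7, 16]  -> 2 point(s)
  x = 1: RHS = 3, y in [7, 16]  -> 2 point(s)
  x = 2: RHS = 9, y in [3, 20]  -> 2 point(s)
  x = 3: RHS = 4, y in [2, 21]  -> 2 point(s)
  x = 5: RHS = 8, y in [10, 13]  -> 2 point(s)
  x = 6: RHS = 6, y in [11, 12]  -> 2 point(s)
  x = 8: RHS = 1, y in [1, 22]  -> 2 point(s)
  x = 10: RHS = 4, y in [2, 21]  -> 2 point(s)
  x = 11: RHS = 12, y in [9, 14]  -> 2 point(s)
  x = 13: RHS = 2, y in [5, 18]  -> 2 point(s)
  x = 16: RHS = 12, y in [9, 14]  -> 2 point(s)
  x = 17: RHS = 0, y in [0]  -> 1 point(s)
  x = 19: RHS = 12, y in [9, 14]  -> 2 point(s)
  x = 20: RHS = 2, y in [5, 18]  -> 2 point(s)
  x = 22: RHS = 3, y in [7, 16]  -> 2 point(s)
Affine points: 29. Add the point at infinity: total = 30.

#E(F_23) = 30


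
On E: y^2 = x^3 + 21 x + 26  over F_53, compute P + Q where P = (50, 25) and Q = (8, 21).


P != Q, so use the chord formula.
s = (y2 - y1) / (x2 - x1) = (49) / (11) mod 53 = 43
x3 = s^2 - x1 - x2 mod 53 = 43^2 - 50 - 8 = 42
y3 = s (x1 - x3) - y1 mod 53 = 43 * (50 - 42) - 25 = 1

P + Q = (42, 1)


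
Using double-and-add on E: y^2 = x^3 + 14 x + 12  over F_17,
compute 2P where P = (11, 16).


k = 2 = 10_2 (binary, LSB first: 01)
Double-and-add from P = (11, 16):
  bit 0 = 0: acc unchanged = O
  bit 1 = 1: acc = O + (10, 8) = (10, 8)

2P = (10, 8)


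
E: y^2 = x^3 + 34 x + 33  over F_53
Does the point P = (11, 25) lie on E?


Check whether y^2 = x^3 + 34 x + 33 (mod 53) for (x, y) = (11, 25).
LHS: y^2 = 25^2 mod 53 = 42
RHS: x^3 + 34 x + 33 = 11^3 + 34*11 + 33 mod 53 = 42
LHS = RHS

Yes, on the curve


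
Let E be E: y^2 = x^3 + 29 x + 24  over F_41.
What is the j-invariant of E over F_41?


Delta = -16(4 a^3 + 27 b^2) mod 41 = 12
-1728 * (4 a)^3 = -1728 * (4*29)^3 mod 41 = 8
j = 8 * 12^(-1) mod 41 = 28

j = 28 (mod 41)


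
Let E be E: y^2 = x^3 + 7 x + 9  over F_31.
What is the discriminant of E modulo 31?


4 a^3 + 27 b^2 = 4*7^3 + 27*9^2 = 1372 + 2187 = 3559
Delta = -16 * (3559) = -56944
Delta mod 31 = 3

Delta = 3 (mod 31)


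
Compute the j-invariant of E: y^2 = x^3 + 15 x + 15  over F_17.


Delta = -16(4 a^3 + 27 b^2) mod 17 = 8
-1728 * (4 a)^3 = -1728 * (4*15)^3 mod 17 = 5
j = 5 * 8^(-1) mod 17 = 7

j = 7 (mod 17)


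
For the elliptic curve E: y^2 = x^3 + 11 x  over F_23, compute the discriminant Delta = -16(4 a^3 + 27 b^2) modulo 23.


4 a^3 + 27 b^2 = 4*11^3 + 27*0^2 = 5324 + 0 = 5324
Delta = -16 * (5324) = -85184
Delta mod 23 = 8

Delta = 8 (mod 23)


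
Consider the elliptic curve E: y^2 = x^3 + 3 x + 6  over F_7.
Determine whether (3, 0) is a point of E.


Check whether y^2 = x^3 + 3 x + 6 (mod 7) for (x, y) = (3, 0).
LHS: y^2 = 0^2 mod 7 = 0
RHS: x^3 + 3 x + 6 = 3^3 + 3*3 + 6 mod 7 = 0
LHS = RHS

Yes, on the curve


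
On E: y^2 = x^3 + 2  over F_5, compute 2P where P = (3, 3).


Doubling: s = (3 x1^2 + a) / (2 y1)
s = (3*3^2 + 0) / (2*3) mod 5 = 2
x3 = s^2 - 2 x1 mod 5 = 2^2 - 2*3 = 3
y3 = s (x1 - x3) - y1 mod 5 = 2 * (3 - 3) - 3 = 2

2P = (3, 2)


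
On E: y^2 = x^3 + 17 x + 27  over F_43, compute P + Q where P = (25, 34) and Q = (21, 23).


P != Q, so use the chord formula.
s = (y2 - y1) / (x2 - x1) = (32) / (39) mod 43 = 35
x3 = s^2 - x1 - x2 mod 43 = 35^2 - 25 - 21 = 18
y3 = s (x1 - x3) - y1 mod 43 = 35 * (25 - 18) - 34 = 39

P + Q = (18, 39)


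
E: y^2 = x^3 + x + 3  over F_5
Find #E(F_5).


For each x in F_5, count y with y^2 = x^3 + 1 x + 3 mod 5:
  x = 1: RHS = 0, y in [0]  -> 1 point(s)
  x = 4: RHS = 1, y in [1, 4]  -> 2 point(s)
Affine points: 3. Add the point at infinity: total = 4.

#E(F_5) = 4


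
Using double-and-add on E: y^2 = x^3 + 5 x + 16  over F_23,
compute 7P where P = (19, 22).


k = 7 = 111_2 (binary, LSB first: 111)
Double-and-add from P = (19, 22):
  bit 0 = 1: acc = O + (19, 22) = (19, 22)
  bit 1 = 1: acc = (19, 22) + (3, 14) = (7, 7)
  bit 2 = 1: acc = (7, 7) + (0, 19) = (18, 2)

7P = (18, 2)


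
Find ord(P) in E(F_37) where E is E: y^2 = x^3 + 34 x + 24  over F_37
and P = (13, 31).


Compute successive multiples of P until we hit O:
  1P = (13, 31)
  2P = (36, 10)
  3P = (18, 17)
  4P = (2, 27)
  5P = (31, 23)
  6P = (27, 4)
  7P = (33, 34)
  8P = (32, 5)
  ... (continuing to 17P)
  17P = O

ord(P) = 17


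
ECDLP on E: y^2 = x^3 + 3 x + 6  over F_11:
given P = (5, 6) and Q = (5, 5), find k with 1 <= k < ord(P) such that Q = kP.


Enumerate multiples of P until we hit Q = (5, 5):
  1P = (5, 6)
  2P = (2, 8)
  3P = (2, 3)
  4P = (5, 5)
Match found at i = 4.

k = 4


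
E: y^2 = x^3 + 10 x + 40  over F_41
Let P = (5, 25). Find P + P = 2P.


Doubling: s = (3 x1^2 + a) / (2 y1)
s = (3*5^2 + 10) / (2*25) mod 41 = 14
x3 = s^2 - 2 x1 mod 41 = 14^2 - 2*5 = 22
y3 = s (x1 - x3) - y1 mod 41 = 14 * (5 - 22) - 25 = 24

2P = (22, 24)


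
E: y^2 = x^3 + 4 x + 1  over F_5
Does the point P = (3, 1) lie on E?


Check whether y^2 = x^3 + 4 x + 1 (mod 5) for (x, y) = (3, 1).
LHS: y^2 = 1^2 mod 5 = 1
RHS: x^3 + 4 x + 1 = 3^3 + 4*3 + 1 mod 5 = 0
LHS != RHS

No, not on the curve


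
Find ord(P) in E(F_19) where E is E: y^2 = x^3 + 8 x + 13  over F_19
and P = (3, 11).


Compute successive multiples of P until we hit O:
  1P = (3, 11)
  2P = (14, 0)
  3P = (3, 8)
  4P = O

ord(P) = 4


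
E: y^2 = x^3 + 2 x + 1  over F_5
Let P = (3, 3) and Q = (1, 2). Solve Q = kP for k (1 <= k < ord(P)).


Enumerate multiples of P until we hit Q = (1, 2):
  1P = (3, 3)
  2P = (0, 4)
  3P = (1, 3)
  4P = (1, 2)
Match found at i = 4.

k = 4


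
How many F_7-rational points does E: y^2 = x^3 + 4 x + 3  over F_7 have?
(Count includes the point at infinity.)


For each x in F_7, count y with y^2 = x^3 + 4 x + 3 mod 7:
  x = 1: RHS = 1, y in [1, 6]  -> 2 point(s)
  x = 3: RHS = 0, y in [0]  -> 1 point(s)
  x = 5: RHS = 1, y in [1, 6]  -> 2 point(s)
Affine points: 5. Add the point at infinity: total = 6.

#E(F_7) = 6


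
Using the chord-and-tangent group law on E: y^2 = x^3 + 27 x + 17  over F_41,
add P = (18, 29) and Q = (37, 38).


P != Q, so use the chord formula.
s = (y2 - y1) / (x2 - x1) = (9) / (19) mod 41 = 35
x3 = s^2 - x1 - x2 mod 41 = 35^2 - 18 - 37 = 22
y3 = s (x1 - x3) - y1 mod 41 = 35 * (18 - 22) - 29 = 36

P + Q = (22, 36)


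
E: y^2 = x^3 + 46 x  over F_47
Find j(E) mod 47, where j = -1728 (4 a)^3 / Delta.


Delta = -16(4 a^3 + 27 b^2) mod 47 = 17
-1728 * (4 a)^3 = -1728 * (4*46)^3 mod 47 = 1
j = 1 * 17^(-1) mod 47 = 36

j = 36 (mod 47)


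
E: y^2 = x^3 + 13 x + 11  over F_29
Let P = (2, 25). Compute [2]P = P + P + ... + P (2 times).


k = 2 = 10_2 (binary, LSB first: 01)
Double-and-add from P = (2, 25):
  bit 0 = 0: acc unchanged = O
  bit 1 = 1: acc = O + (18, 25) = (18, 25)

2P = (18, 25)


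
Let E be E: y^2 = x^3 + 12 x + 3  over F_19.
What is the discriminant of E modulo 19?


4 a^3 + 27 b^2 = 4*12^3 + 27*3^2 = 6912 + 243 = 7155
Delta = -16 * (7155) = -114480
Delta mod 19 = 14

Delta = 14 (mod 19)


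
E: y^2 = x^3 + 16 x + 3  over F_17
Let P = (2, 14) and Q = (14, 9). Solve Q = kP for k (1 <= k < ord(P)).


Enumerate multiples of P until we hit Q = (14, 9):
  1P = (2, 14)
  2P = (14, 8)
  3P = (14, 9)
Match found at i = 3.

k = 3


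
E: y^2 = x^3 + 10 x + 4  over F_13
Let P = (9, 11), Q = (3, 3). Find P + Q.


P != Q, so use the chord formula.
s = (y2 - y1) / (x2 - x1) = (5) / (7) mod 13 = 10
x3 = s^2 - x1 - x2 mod 13 = 10^2 - 9 - 3 = 10
y3 = s (x1 - x3) - y1 mod 13 = 10 * (9 - 10) - 11 = 5

P + Q = (10, 5)


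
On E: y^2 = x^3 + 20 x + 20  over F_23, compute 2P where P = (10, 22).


Doubling: s = (3 x1^2 + a) / (2 y1)
s = (3*10^2 + 20) / (2*22) mod 23 = 1
x3 = s^2 - 2 x1 mod 23 = 1^2 - 2*10 = 4
y3 = s (x1 - x3) - y1 mod 23 = 1 * (10 - 4) - 22 = 7

2P = (4, 7)


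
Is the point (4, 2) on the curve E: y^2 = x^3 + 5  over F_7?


Check whether y^2 = x^3 + 0 x + 5 (mod 7) for (x, y) = (4, 2).
LHS: y^2 = 2^2 mod 7 = 4
RHS: x^3 + 0 x + 5 = 4^3 + 0*4 + 5 mod 7 = 6
LHS != RHS

No, not on the curve


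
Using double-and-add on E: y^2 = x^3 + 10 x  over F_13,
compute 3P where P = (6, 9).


k = 3 = 11_2 (binary, LSB first: 11)
Double-and-add from P = (6, 9):
  bit 0 = 1: acc = O + (6, 9) = (6, 9)
  bit 1 = 1: acc = (6, 9) + (0, 0) = (6, 4)

3P = (6, 4)


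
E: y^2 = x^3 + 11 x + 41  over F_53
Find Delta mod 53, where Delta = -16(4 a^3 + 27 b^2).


4 a^3 + 27 b^2 = 4*11^3 + 27*41^2 = 5324 + 45387 = 50711
Delta = -16 * (50711) = -811376
Delta mod 53 = 1

Delta = 1 (mod 53)


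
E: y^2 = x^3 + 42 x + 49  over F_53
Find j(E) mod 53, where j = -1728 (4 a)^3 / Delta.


Delta = -16(4 a^3 + 27 b^2) mod 53 = 44
-1728 * (4 a)^3 = -1728 * (4*42)^3 mod 53 = 45
j = 45 * 44^(-1) mod 53 = 48

j = 48 (mod 53)


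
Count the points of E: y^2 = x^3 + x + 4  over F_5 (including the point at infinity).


For each x in F_5, count y with y^2 = x^3 + 1 x + 4 mod 5:
  x = 0: RHS = 4, y in [2, 3]  -> 2 point(s)
  x = 1: RHS = 1, y in [1, 4]  -> 2 point(s)
  x = 2: RHS = 4, y in [2, 3]  -> 2 point(s)
  x = 3: RHS = 4, y in [2, 3]  -> 2 point(s)
Affine points: 8. Add the point at infinity: total = 9.

#E(F_5) = 9


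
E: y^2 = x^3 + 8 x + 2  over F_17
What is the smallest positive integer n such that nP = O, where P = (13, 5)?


Compute successive multiples of P until we hit O:
  1P = (13, 5)
  2P = (4, 8)
  3P = (2, 14)
  4P = (0, 6)
  5P = (3, 6)
  6P = (9, 15)
  7P = (14, 6)
  8P = (8, 0)
  ... (continuing to 16P)
  16P = O

ord(P) = 16


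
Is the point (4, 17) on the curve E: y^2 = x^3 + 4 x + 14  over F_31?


Check whether y^2 = x^3 + 4 x + 14 (mod 31) for (x, y) = (4, 17).
LHS: y^2 = 17^2 mod 31 = 10
RHS: x^3 + 4 x + 14 = 4^3 + 4*4 + 14 mod 31 = 1
LHS != RHS

No, not on the curve


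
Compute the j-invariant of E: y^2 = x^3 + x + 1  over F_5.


Delta = -16(4 a^3 + 27 b^2) mod 5 = 4
-1728 * (4 a)^3 = -1728 * (4*1)^3 mod 5 = 3
j = 3 * 4^(-1) mod 5 = 2

j = 2 (mod 5)


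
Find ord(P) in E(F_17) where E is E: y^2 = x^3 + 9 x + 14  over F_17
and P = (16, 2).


Compute successive multiples of P until we hit O:
  1P = (16, 2)
  2P = (11, 13)
  3P = (3, 0)
  4P = (11, 4)
  5P = (16, 15)
  6P = O

ord(P) = 6


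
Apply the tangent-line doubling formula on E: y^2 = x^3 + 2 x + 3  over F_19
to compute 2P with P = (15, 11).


Doubling: s = (3 x1^2 + a) / (2 y1)
s = (3*15^2 + 2) / (2*11) mod 19 = 4
x3 = s^2 - 2 x1 mod 19 = 4^2 - 2*15 = 5
y3 = s (x1 - x3) - y1 mod 19 = 4 * (15 - 5) - 11 = 10

2P = (5, 10)


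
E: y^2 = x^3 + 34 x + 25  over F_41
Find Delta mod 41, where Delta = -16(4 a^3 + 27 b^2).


4 a^3 + 27 b^2 = 4*34^3 + 27*25^2 = 157216 + 16875 = 174091
Delta = -16 * (174091) = -2785456
Delta mod 41 = 2

Delta = 2 (mod 41)


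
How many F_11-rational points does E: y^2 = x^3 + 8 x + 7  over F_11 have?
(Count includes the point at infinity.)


For each x in F_11, count y with y^2 = x^3 + 8 x + 7 mod 11:
  x = 1: RHS = 5, y in [4, 7]  -> 2 point(s)
  x = 2: RHS = 9, y in [3, 8]  -> 2 point(s)
  x = 3: RHS = 3, y in [5, 6]  -> 2 point(s)
  x = 4: RHS = 4, y in [2, 9]  -> 2 point(s)
  x = 8: RHS = 0, y in [0]  -> 1 point(s)
  x = 9: RHS = 5, y in [4, 7]  -> 2 point(s)
  x = 10: RHS = 9, y in [3, 8]  -> 2 point(s)
Affine points: 13. Add the point at infinity: total = 14.

#E(F_11) = 14


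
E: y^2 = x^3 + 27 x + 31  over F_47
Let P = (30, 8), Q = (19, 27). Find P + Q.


P != Q, so use the chord formula.
s = (y2 - y1) / (x2 - x1) = (19) / (36) mod 47 = 41
x3 = s^2 - x1 - x2 mod 47 = 41^2 - 30 - 19 = 34
y3 = s (x1 - x3) - y1 mod 47 = 41 * (30 - 34) - 8 = 16

P + Q = (34, 16)


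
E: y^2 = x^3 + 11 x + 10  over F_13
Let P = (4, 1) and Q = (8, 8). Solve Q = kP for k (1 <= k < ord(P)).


Enumerate multiples of P until we hit Q = (8, 8):
  1P = (4, 1)
  2P = (1, 3)
  3P = (7, 1)
  4P = (2, 12)
  5P = (8, 8)
Match found at i = 5.

k = 5


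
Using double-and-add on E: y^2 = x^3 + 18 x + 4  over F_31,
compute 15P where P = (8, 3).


k = 15 = 1111_2 (binary, LSB first: 1111)
Double-and-add from P = (8, 3):
  bit 0 = 1: acc = O + (8, 3) = (8, 3)
  bit 1 = 1: acc = (8, 3) + (0, 29) = (20, 5)
  bit 2 = 1: acc = (20, 5) + (28, 4) = (30, 4)
  bit 3 = 1: acc = (30, 4) + (11, 18) = (6, 24)

15P = (6, 24)


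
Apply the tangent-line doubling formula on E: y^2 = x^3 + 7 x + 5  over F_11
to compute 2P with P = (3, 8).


Doubling: s = (3 x1^2 + a) / (2 y1)
s = (3*3^2 + 7) / (2*8) mod 11 = 9
x3 = s^2 - 2 x1 mod 11 = 9^2 - 2*3 = 9
y3 = s (x1 - x3) - y1 mod 11 = 9 * (3 - 9) - 8 = 4

2P = (9, 4)


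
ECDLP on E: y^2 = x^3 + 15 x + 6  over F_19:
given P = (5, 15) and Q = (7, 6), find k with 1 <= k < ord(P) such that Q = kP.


Enumerate multiples of P until we hit Q = (7, 6):
  1P = (5, 15)
  2P = (18, 3)
  3P = (0, 14)
  4P = (11, 18)
  5P = (8, 12)
  6P = (7, 6)
Match found at i = 6.

k = 6


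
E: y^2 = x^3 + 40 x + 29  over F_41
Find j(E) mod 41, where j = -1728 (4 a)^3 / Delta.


Delta = -16(4 a^3 + 27 b^2) mod 41 = 12
-1728 * (4 a)^3 = -1728 * (4*40)^3 mod 41 = 15
j = 15 * 12^(-1) mod 41 = 32

j = 32 (mod 41)


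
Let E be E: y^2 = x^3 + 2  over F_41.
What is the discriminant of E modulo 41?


4 a^3 + 27 b^2 = 4*0^3 + 27*2^2 = 0 + 108 = 108
Delta = -16 * (108) = -1728
Delta mod 41 = 35

Delta = 35 (mod 41)


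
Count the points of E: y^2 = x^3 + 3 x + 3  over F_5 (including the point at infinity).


For each x in F_5, count y with y^2 = x^3 + 3 x + 3 mod 5:
  x = 3: RHS = 4, y in [2, 3]  -> 2 point(s)
  x = 4: RHS = 4, y in [2, 3]  -> 2 point(s)
Affine points: 4. Add the point at infinity: total = 5.

#E(F_5) = 5


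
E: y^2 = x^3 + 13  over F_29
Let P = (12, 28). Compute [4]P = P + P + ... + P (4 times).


k = 4 = 100_2 (binary, LSB first: 001)
Double-and-add from P = (12, 28):
  bit 0 = 0: acc unchanged = O
  bit 1 = 0: acc unchanged = O
  bit 2 = 1: acc = O + (0, 10) = (0, 10)

4P = (0, 10)


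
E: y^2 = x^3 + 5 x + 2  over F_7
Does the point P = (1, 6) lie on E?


Check whether y^2 = x^3 + 5 x + 2 (mod 7) for (x, y) = (1, 6).
LHS: y^2 = 6^2 mod 7 = 1
RHS: x^3 + 5 x + 2 = 1^3 + 5*1 + 2 mod 7 = 1
LHS = RHS

Yes, on the curve


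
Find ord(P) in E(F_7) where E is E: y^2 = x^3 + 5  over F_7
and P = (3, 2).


Compute successive multiples of P until we hit O:
  1P = (3, 2)
  2P = (5, 2)
  3P = (6, 5)
  4P = (6, 2)
  5P = (5, 5)
  6P = (3, 5)
  7P = O

ord(P) = 7


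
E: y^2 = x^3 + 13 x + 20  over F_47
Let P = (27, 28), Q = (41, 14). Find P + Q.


P != Q, so use the chord formula.
s = (y2 - y1) / (x2 - x1) = (33) / (14) mod 47 = 46
x3 = s^2 - x1 - x2 mod 47 = 46^2 - 27 - 41 = 27
y3 = s (x1 - x3) - y1 mod 47 = 46 * (27 - 27) - 28 = 19

P + Q = (27, 19)


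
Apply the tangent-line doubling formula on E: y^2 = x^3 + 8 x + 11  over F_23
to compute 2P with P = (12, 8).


Doubling: s = (3 x1^2 + a) / (2 y1)
s = (3*12^2 + 8) / (2*8) mod 23 = 16
x3 = s^2 - 2 x1 mod 23 = 16^2 - 2*12 = 2
y3 = s (x1 - x3) - y1 mod 23 = 16 * (12 - 2) - 8 = 14

2P = (2, 14)


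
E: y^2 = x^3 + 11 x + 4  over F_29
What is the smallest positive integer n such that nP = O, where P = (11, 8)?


Compute successive multiples of P until we hit O:
  1P = (11, 8)
  2P = (11, 21)
  3P = O

ord(P) = 3


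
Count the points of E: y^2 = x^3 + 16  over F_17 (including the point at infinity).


For each x in F_17, count y with y^2 = x^3 + 0 x + 16 mod 17:
  x = 0: RHS = 16, y in [4, 13]  -> 2 point(s)
  x = 1: RHS = 0, y in [0]  -> 1 point(s)
  x = 3: RHS = 9, y in [3, 14]  -> 2 point(s)
  x = 7: RHS = 2, y in [6, 11]  -> 2 point(s)
  x = 8: RHS = 1, y in [1, 16]  -> 2 point(s)
  x = 10: RHS = 13, y in [8, 9]  -> 2 point(s)
  x = 11: RHS = 4, y in [2, 15]  -> 2 point(s)
  x = 15: RHS = 8, y in [5, 12]  -> 2 point(s)
  x = 16: RHS = 15, y in [7, 10]  -> 2 point(s)
Affine points: 17. Add the point at infinity: total = 18.

#E(F_17) = 18


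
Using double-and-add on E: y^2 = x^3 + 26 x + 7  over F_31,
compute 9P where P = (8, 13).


k = 9 = 1001_2 (binary, LSB first: 1001)
Double-and-add from P = (8, 13):
  bit 0 = 1: acc = O + (8, 13) = (8, 13)
  bit 1 = 0: acc unchanged = (8, 13)
  bit 2 = 0: acc unchanged = (8, 13)
  bit 3 = 1: acc = (8, 13) + (2, 25) = (25, 21)

9P = (25, 21)


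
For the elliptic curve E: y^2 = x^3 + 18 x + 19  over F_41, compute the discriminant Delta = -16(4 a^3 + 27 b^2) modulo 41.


4 a^3 + 27 b^2 = 4*18^3 + 27*19^2 = 23328 + 9747 = 33075
Delta = -16 * (33075) = -529200
Delta mod 41 = 28

Delta = 28 (mod 41)


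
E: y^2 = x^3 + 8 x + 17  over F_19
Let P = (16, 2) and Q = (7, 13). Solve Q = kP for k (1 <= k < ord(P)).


Enumerate multiples of P until we hit Q = (7, 13):
  1P = (16, 2)
  2P = (3, 12)
  3P = (7, 13)
Match found at i = 3.

k = 3


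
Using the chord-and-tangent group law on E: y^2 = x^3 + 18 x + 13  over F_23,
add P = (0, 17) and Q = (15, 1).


P != Q, so use the chord formula.
s = (y2 - y1) / (x2 - x1) = (7) / (15) mod 23 = 2
x3 = s^2 - x1 - x2 mod 23 = 2^2 - 0 - 15 = 12
y3 = s (x1 - x3) - y1 mod 23 = 2 * (0 - 12) - 17 = 5

P + Q = (12, 5)


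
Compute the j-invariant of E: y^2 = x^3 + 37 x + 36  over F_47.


Delta = -16(4 a^3 + 27 b^2) mod 47 = 25
-1728 * (4 a)^3 = -1728 * (4*37)^3 mod 47 = 13
j = 13 * 25^(-1) mod 47 = 40

j = 40 (mod 47)


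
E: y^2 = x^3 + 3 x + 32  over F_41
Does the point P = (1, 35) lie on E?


Check whether y^2 = x^3 + 3 x + 32 (mod 41) for (x, y) = (1, 35).
LHS: y^2 = 35^2 mod 41 = 36
RHS: x^3 + 3 x + 32 = 1^3 + 3*1 + 32 mod 41 = 36
LHS = RHS

Yes, on the curve


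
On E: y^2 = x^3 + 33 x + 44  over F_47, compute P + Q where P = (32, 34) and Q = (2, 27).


P != Q, so use the chord formula.
s = (y2 - y1) / (x2 - x1) = (40) / (17) mod 47 = 30
x3 = s^2 - x1 - x2 mod 47 = 30^2 - 32 - 2 = 20
y3 = s (x1 - x3) - y1 mod 47 = 30 * (32 - 20) - 34 = 44

P + Q = (20, 44)


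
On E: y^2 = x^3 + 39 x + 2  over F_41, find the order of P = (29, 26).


Compute successive multiples of P until we hit O:
  1P = (29, 26)
  2P = (29, 15)
  3P = O

ord(P) = 3


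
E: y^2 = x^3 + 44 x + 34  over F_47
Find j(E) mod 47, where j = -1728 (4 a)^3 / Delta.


Delta = -16(4 a^3 + 27 b^2) mod 47 = 19
-1728 * (4 a)^3 = -1728 * (4*44)^3 mod 47 = 27
j = 27 * 19^(-1) mod 47 = 41

j = 41 (mod 47)


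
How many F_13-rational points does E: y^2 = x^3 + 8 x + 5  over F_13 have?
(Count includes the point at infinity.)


For each x in F_13, count y with y^2 = x^3 + 8 x + 5 mod 13:
  x = 1: RHS = 1, y in [1, 12]  -> 2 point(s)
  x = 2: RHS = 3, y in [4, 9]  -> 2 point(s)
  x = 3: RHS = 4, y in [2, 11]  -> 2 point(s)
  x = 4: RHS = 10, y in [6, 7]  -> 2 point(s)
  x = 5: RHS = 1, y in [1, 12]  -> 2 point(s)
  x = 6: RHS = 9, y in [3, 10]  -> 2 point(s)
  x = 7: RHS = 1, y in [1, 12]  -> 2 point(s)
  x = 8: RHS = 9, y in [3, 10]  -> 2 point(s)
  x = 9: RHS = 0, y in [0]  -> 1 point(s)
  x = 12: RHS = 9, y in [3, 10]  -> 2 point(s)
Affine points: 19. Add the point at infinity: total = 20.

#E(F_13) = 20


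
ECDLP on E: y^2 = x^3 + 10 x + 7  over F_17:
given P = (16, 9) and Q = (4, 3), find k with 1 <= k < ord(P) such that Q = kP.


Enumerate multiples of P until we hit Q = (4, 3):
  1P = (16, 9)
  2P = (1, 16)
  3P = (8, 2)
  4P = (2, 16)
  5P = (12, 6)
  6P = (14, 1)
  7P = (3, 9)
  8P = (15, 8)
  9P = (4, 3)
Match found at i = 9.

k = 9


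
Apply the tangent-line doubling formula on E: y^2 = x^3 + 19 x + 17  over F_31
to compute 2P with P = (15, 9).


Doubling: s = (3 x1^2 + a) / (2 y1)
s = (3*15^2 + 19) / (2*9) mod 31 = 11
x3 = s^2 - 2 x1 mod 31 = 11^2 - 2*15 = 29
y3 = s (x1 - x3) - y1 mod 31 = 11 * (15 - 29) - 9 = 23

2P = (29, 23)


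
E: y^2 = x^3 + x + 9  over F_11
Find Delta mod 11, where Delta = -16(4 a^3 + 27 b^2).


4 a^3 + 27 b^2 = 4*1^3 + 27*9^2 = 4 + 2187 = 2191
Delta = -16 * (2191) = -35056
Delta mod 11 = 1

Delta = 1 (mod 11)


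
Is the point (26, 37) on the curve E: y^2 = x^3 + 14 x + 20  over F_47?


Check whether y^2 = x^3 + 14 x + 20 (mod 47) for (x, y) = (26, 37).
LHS: y^2 = 37^2 mod 47 = 6
RHS: x^3 + 14 x + 20 = 26^3 + 14*26 + 20 mod 47 = 6
LHS = RHS

Yes, on the curve


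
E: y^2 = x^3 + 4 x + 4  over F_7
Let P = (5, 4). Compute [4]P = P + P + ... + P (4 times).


k = 4 = 100_2 (binary, LSB first: 001)
Double-and-add from P = (5, 4):
  bit 0 = 0: acc unchanged = O
  bit 1 = 0: acc unchanged = O
  bit 2 = 1: acc = O + (5, 3) = (5, 3)

4P = (5, 3)


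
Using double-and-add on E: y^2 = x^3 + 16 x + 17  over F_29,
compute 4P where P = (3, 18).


k = 4 = 100_2 (binary, LSB first: 001)
Double-and-add from P = (3, 18):
  bit 0 = 0: acc unchanged = O
  bit 1 = 0: acc unchanged = O
  bit 2 = 1: acc = O + (27, 8) = (27, 8)

4P = (27, 8)


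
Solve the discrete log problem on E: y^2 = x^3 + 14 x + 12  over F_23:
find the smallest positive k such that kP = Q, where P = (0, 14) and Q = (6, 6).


Enumerate multiples of P until we hit Q = (6, 6):
  1P = (0, 14)
  2P = (6, 6)
Match found at i = 2.

k = 2


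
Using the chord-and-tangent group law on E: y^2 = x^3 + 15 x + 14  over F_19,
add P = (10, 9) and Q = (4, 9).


P != Q, so use the chord formula.
s = (y2 - y1) / (x2 - x1) = (0) / (13) mod 19 = 0
x3 = s^2 - x1 - x2 mod 19 = 0^2 - 10 - 4 = 5
y3 = s (x1 - x3) - y1 mod 19 = 0 * (10 - 5) - 9 = 10

P + Q = (5, 10)


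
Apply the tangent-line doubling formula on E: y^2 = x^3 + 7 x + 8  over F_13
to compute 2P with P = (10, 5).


Doubling: s = (3 x1^2 + a) / (2 y1)
s = (3*10^2 + 7) / (2*5) mod 13 = 6
x3 = s^2 - 2 x1 mod 13 = 6^2 - 2*10 = 3
y3 = s (x1 - x3) - y1 mod 13 = 6 * (10 - 3) - 5 = 11

2P = (3, 11)


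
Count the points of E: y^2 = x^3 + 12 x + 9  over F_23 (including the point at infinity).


For each x in F_23, count y with y^2 = x^3 + 12 x + 9 mod 23:
  x = 0: RHS = 9, y in [3, 20]  -> 2 point(s)
  x = 2: RHS = 18, y in [8, 15]  -> 2 point(s)
  x = 3: RHS = 3, y in [7, 16]  -> 2 point(s)
  x = 4: RHS = 6, y in [11, 12]  -> 2 point(s)
  x = 9: RHS = 18, y in [8, 15]  -> 2 point(s)
  x = 10: RHS = 2, y in [5, 18]  -> 2 point(s)
  x = 11: RHS = 0, y in [0]  -> 1 point(s)
  x = 12: RHS = 18, y in [8, 15]  -> 2 point(s)
  x = 13: RHS = 16, y in [4, 19]  -> 2 point(s)
  x = 14: RHS = 0, y in [0]  -> 1 point(s)
  x = 18: RHS = 8, y in [10, 13]  -> 2 point(s)
  x = 19: RHS = 12, y in [9, 14]  -> 2 point(s)
  x = 21: RHS = 0, y in [0]  -> 1 point(s)
Affine points: 23. Add the point at infinity: total = 24.

#E(F_23) = 24


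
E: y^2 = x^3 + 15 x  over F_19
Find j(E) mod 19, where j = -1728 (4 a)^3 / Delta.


Delta = -16(4 a^3 + 27 b^2) mod 19 = 11
-1728 * (4 a)^3 = -1728 * (4*15)^3 mod 19 = 8
j = 8 * 11^(-1) mod 19 = 18

j = 18 (mod 19)


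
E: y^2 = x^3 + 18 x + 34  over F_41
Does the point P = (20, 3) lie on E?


Check whether y^2 = x^3 + 18 x + 34 (mod 41) for (x, y) = (20, 3).
LHS: y^2 = 3^2 mod 41 = 9
RHS: x^3 + 18 x + 34 = 20^3 + 18*20 + 34 mod 41 = 30
LHS != RHS

No, not on the curve


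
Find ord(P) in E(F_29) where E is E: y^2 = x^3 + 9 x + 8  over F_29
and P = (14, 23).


Compute successive multiples of P until we hit O:
  1P = (14, 23)
  2P = (2, 18)
  3P = (17, 12)
  4P = (5, 2)
  5P = (9, 8)
  6P = (15, 3)
  7P = (23, 12)
  8P = (25, 13)
  ... (continuing to 27P)
  27P = O

ord(P) = 27


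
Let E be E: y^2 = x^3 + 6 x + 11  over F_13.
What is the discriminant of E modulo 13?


4 a^3 + 27 b^2 = 4*6^3 + 27*11^2 = 864 + 3267 = 4131
Delta = -16 * (4131) = -66096
Delta mod 13 = 9

Delta = 9 (mod 13)


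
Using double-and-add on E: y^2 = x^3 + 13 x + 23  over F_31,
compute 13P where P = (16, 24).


k = 13 = 1101_2 (binary, LSB first: 1011)
Double-and-add from P = (16, 24):
  bit 0 = 1: acc = O + (16, 24) = (16, 24)
  bit 1 = 0: acc unchanged = (16, 24)
  bit 2 = 1: acc = (16, 24) + (29, 19) = (21, 28)
  bit 3 = 1: acc = (21, 28) + (6, 10) = (29, 12)

13P = (29, 12)


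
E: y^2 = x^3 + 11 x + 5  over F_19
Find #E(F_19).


For each x in F_19, count y with y^2 = x^3 + 11 x + 5 mod 19:
  x = 0: RHS = 5, y in [9, 10]  -> 2 point(s)
  x = 1: RHS = 17, y in [6, 13]  -> 2 point(s)
  x = 2: RHS = 16, y in [4, 15]  -> 2 point(s)
  x = 7: RHS = 7, y in [8, 11]  -> 2 point(s)
  x = 8: RHS = 16, y in [4, 15]  -> 2 point(s)
  x = 9: RHS = 16, y in [4, 15]  -> 2 point(s)
  x = 15: RHS = 11, y in [7, 12]  -> 2 point(s)
Affine points: 14. Add the point at infinity: total = 15.

#E(F_19) = 15


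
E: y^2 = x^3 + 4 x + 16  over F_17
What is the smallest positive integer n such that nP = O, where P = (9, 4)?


Compute successive multiples of P until we hit O:
  1P = (9, 4)
  2P = (0, 4)
  3P = (8, 13)
  4P = (13, 15)
  5P = (10, 6)
  6P = (2, 10)
  7P = (5, 12)
  8P = (7, 9)
  ... (continuing to 24P)
  24P = O

ord(P) = 24


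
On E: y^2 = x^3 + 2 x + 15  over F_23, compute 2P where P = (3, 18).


Doubling: s = (3 x1^2 + a) / (2 y1)
s = (3*3^2 + 2) / (2*18) mod 23 = 4
x3 = s^2 - 2 x1 mod 23 = 4^2 - 2*3 = 10
y3 = s (x1 - x3) - y1 mod 23 = 4 * (3 - 10) - 18 = 0

2P = (10, 0)


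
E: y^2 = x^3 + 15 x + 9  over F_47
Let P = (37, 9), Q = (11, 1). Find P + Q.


P != Q, so use the chord formula.
s = (y2 - y1) / (x2 - x1) = (39) / (21) mod 47 = 22
x3 = s^2 - x1 - x2 mod 47 = 22^2 - 37 - 11 = 13
y3 = s (x1 - x3) - y1 mod 47 = 22 * (37 - 13) - 9 = 2

P + Q = (13, 2)


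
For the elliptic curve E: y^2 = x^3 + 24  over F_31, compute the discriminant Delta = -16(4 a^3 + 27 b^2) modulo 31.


4 a^3 + 27 b^2 = 4*0^3 + 27*24^2 = 0 + 15552 = 15552
Delta = -16 * (15552) = -248832
Delta mod 31 = 5

Delta = 5 (mod 31)


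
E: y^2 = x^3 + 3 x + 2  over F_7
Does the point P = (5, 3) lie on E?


Check whether y^2 = x^3 + 3 x + 2 (mod 7) for (x, y) = (5, 3).
LHS: y^2 = 3^2 mod 7 = 2
RHS: x^3 + 3 x + 2 = 5^3 + 3*5 + 2 mod 7 = 2
LHS = RHS

Yes, on the curve


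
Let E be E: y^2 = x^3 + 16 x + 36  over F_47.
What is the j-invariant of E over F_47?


Delta = -16(4 a^3 + 27 b^2) mod 47 = 14
-1728 * (4 a)^3 = -1728 * (4*16)^3 mod 47 = 40
j = 40 * 14^(-1) mod 47 = 23

j = 23 (mod 47)


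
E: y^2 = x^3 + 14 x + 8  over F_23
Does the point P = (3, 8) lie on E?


Check whether y^2 = x^3 + 14 x + 8 (mod 23) for (x, y) = (3, 8).
LHS: y^2 = 8^2 mod 23 = 18
RHS: x^3 + 14 x + 8 = 3^3 + 14*3 + 8 mod 23 = 8
LHS != RHS

No, not on the curve


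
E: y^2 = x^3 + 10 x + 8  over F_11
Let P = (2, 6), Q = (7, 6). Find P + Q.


P != Q, so use the chord formula.
s = (y2 - y1) / (x2 - x1) = (0) / (5) mod 11 = 0
x3 = s^2 - x1 - x2 mod 11 = 0^2 - 2 - 7 = 2
y3 = s (x1 - x3) - y1 mod 11 = 0 * (2 - 2) - 6 = 5

P + Q = (2, 5)


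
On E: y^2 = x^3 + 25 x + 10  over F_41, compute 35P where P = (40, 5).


k = 35 = 100011_2 (binary, LSB first: 110001)
Double-and-add from P = (40, 5):
  bit 0 = 1: acc = O + (40, 5) = (40, 5)
  bit 1 = 1: acc = (40, 5) + (0, 25) = (32, 32)
  bit 2 = 0: acc unchanged = (32, 32)
  bit 3 = 0: acc unchanged = (32, 32)
  bit 4 = 0: acc unchanged = (32, 32)
  bit 5 = 1: acc = (32, 32) + (27, 27) = (24, 17)

35P = (24, 17)


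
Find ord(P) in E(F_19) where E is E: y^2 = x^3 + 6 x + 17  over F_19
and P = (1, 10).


Compute successive multiples of P until we hit O:
  1P = (1, 10)
  2P = (3, 10)
  3P = (15, 9)
  4P = (0, 13)
  5P = (8, 11)
  6P = (17, 4)
  7P = (5, 1)
  8P = (5, 18)
  ... (continuing to 15P)
  15P = O

ord(P) = 15


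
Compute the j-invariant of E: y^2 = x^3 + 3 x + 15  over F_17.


Delta = -16(4 a^3 + 27 b^2) mod 17 = 12
-1728 * (4 a)^3 = -1728 * (4*3)^3 mod 17 = 15
j = 15 * 12^(-1) mod 17 = 14

j = 14 (mod 17)


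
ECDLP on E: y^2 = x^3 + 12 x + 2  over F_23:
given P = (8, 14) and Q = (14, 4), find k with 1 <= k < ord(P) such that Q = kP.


Enumerate multiples of P until we hit Q = (14, 4):
  1P = (8, 14)
  2P = (0, 18)
  3P = (21, 4)
  4P = (18, 22)
  5P = (5, 16)
  6P = (13, 20)
  7P = (20, 13)
  8P = (22, 14)
  9P = (16, 9)
  10P = (17, 6)
  11P = (11, 4)
  12P = (10, 8)
  13P = (14, 4)
Match found at i = 13.

k = 13


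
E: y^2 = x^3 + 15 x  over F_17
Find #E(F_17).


For each x in F_17, count y with y^2 = x^3 + 15 x + 0 mod 17:
  x = 0: RHS = 0, y in [0]  -> 1 point(s)
  x = 1: RHS = 16, y in [4, 13]  -> 2 point(s)
  x = 2: RHS = 4, y in [2, 15]  -> 2 point(s)
  x = 3: RHS = 4, y in [2, 15]  -> 2 point(s)
  x = 5: RHS = 13, y in [8, 9]  -> 2 point(s)
  x = 6: RHS = 0, y in [0]  -> 1 point(s)
  x = 11: RHS = 0, y in [0]  -> 1 point(s)
  x = 12: RHS = 4, y in [2, 15]  -> 2 point(s)
  x = 14: RHS = 13, y in [8, 9]  -> 2 point(s)
  x = 15: RHS = 13, y in [8, 9]  -> 2 point(s)
  x = 16: RHS = 1, y in [1, 16]  -> 2 point(s)
Affine points: 19. Add the point at infinity: total = 20.

#E(F_17) = 20


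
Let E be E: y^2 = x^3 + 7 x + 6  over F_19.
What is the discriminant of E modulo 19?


4 a^3 + 27 b^2 = 4*7^3 + 27*6^2 = 1372 + 972 = 2344
Delta = -16 * (2344) = -37504
Delta mod 19 = 2

Delta = 2 (mod 19)


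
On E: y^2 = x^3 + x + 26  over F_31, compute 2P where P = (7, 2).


Doubling: s = (3 x1^2 + a) / (2 y1)
s = (3*7^2 + 1) / (2*2) mod 31 = 6
x3 = s^2 - 2 x1 mod 31 = 6^2 - 2*7 = 22
y3 = s (x1 - x3) - y1 mod 31 = 6 * (7 - 22) - 2 = 1

2P = (22, 1)


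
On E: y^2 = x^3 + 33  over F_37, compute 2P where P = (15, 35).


Doubling: s = (3 x1^2 + a) / (2 y1)
s = (3*15^2 + 0) / (2*35) mod 37 = 7
x3 = s^2 - 2 x1 mod 37 = 7^2 - 2*15 = 19
y3 = s (x1 - x3) - y1 mod 37 = 7 * (15 - 19) - 35 = 11

2P = (19, 11)


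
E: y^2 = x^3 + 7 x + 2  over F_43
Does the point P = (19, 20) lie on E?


Check whether y^2 = x^3 + 7 x + 2 (mod 43) for (x, y) = (19, 20).
LHS: y^2 = 20^2 mod 43 = 13
RHS: x^3 + 7 x + 2 = 19^3 + 7*19 + 2 mod 43 = 28
LHS != RHS

No, not on the curve


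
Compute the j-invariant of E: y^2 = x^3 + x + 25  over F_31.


Delta = -16(4 a^3 + 27 b^2) mod 31 = 8
-1728 * (4 a)^3 = -1728 * (4*1)^3 mod 31 = 16
j = 16 * 8^(-1) mod 31 = 2

j = 2 (mod 31)


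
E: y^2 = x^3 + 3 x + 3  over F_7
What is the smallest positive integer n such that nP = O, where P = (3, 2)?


Compute successive multiples of P until we hit O:
  1P = (3, 2)
  2P = (3, 5)
  3P = O

ord(P) = 3


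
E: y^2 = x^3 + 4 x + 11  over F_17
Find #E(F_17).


For each x in F_17, count y with y^2 = x^3 + 4 x + 11 mod 17:
  x = 1: RHS = 16, y in [4, 13]  -> 2 point(s)
  x = 3: RHS = 16, y in [4, 13]  -> 2 point(s)
  x = 6: RHS = 13, y in [8, 9]  -> 2 point(s)
  x = 7: RHS = 8, y in [5, 12]  -> 2 point(s)
  x = 11: RHS = 9, y in [3, 14]  -> 2 point(s)
  x = 12: RHS = 2, y in [6, 11]  -> 2 point(s)
  x = 13: RHS = 16, y in [4, 13]  -> 2 point(s)
Affine points: 14. Add the point at infinity: total = 15.

#E(F_17) = 15


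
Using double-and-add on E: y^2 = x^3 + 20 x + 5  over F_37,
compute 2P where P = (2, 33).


k = 2 = 10_2 (binary, LSB first: 01)
Double-and-add from P = (2, 33):
  bit 0 = 0: acc unchanged = O
  bit 1 = 1: acc = O + (12, 7) = (12, 7)

2P = (12, 7)


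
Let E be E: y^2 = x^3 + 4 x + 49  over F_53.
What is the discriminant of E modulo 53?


4 a^3 + 27 b^2 = 4*4^3 + 27*49^2 = 256 + 64827 = 65083
Delta = -16 * (65083) = -1041328
Delta mod 53 = 16

Delta = 16 (mod 53)


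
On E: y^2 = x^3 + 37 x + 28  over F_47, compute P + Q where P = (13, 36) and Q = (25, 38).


P != Q, so use the chord formula.
s = (y2 - y1) / (x2 - x1) = (2) / (12) mod 47 = 8
x3 = s^2 - x1 - x2 mod 47 = 8^2 - 13 - 25 = 26
y3 = s (x1 - x3) - y1 mod 47 = 8 * (13 - 26) - 36 = 1

P + Q = (26, 1)


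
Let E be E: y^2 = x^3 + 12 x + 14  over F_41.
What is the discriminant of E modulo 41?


4 a^3 + 27 b^2 = 4*12^3 + 27*14^2 = 6912 + 5292 = 12204
Delta = -16 * (12204) = -195264
Delta mod 41 = 19

Delta = 19 (mod 41)


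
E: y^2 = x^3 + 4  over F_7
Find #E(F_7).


For each x in F_7, count y with y^2 = x^3 + 0 x + 4 mod 7:
  x = 0: RHS = 4, y in [2, 5]  -> 2 point(s)
Affine points: 2. Add the point at infinity: total = 3.

#E(F_7) = 3


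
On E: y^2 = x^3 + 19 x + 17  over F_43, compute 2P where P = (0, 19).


Doubling: s = (3 x1^2 + a) / (2 y1)
s = (3*0^2 + 19) / (2*19) mod 43 = 22
x3 = s^2 - 2 x1 mod 43 = 22^2 - 2*0 = 11
y3 = s (x1 - x3) - y1 mod 43 = 22 * (0 - 11) - 19 = 40

2P = (11, 40)


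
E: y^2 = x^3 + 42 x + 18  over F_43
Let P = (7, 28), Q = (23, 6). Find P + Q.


P != Q, so use the chord formula.
s = (y2 - y1) / (x2 - x1) = (21) / (16) mod 43 = 4
x3 = s^2 - x1 - x2 mod 43 = 4^2 - 7 - 23 = 29
y3 = s (x1 - x3) - y1 mod 43 = 4 * (7 - 29) - 28 = 13

P + Q = (29, 13)


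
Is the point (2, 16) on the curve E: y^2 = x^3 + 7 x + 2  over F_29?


Check whether y^2 = x^3 + 7 x + 2 (mod 29) for (x, y) = (2, 16).
LHS: y^2 = 16^2 mod 29 = 24
RHS: x^3 + 7 x + 2 = 2^3 + 7*2 + 2 mod 29 = 24
LHS = RHS

Yes, on the curve


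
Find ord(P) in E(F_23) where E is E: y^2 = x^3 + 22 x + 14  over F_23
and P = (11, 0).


Compute successive multiples of P until we hit O:
  1P = (11, 0)
  2P = O

ord(P) = 2


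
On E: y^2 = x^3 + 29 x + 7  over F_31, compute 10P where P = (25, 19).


k = 10 = 1010_2 (binary, LSB first: 0101)
Double-and-add from P = (25, 19):
  bit 0 = 0: acc unchanged = O
  bit 1 = 1: acc = O + (30, 16) = (30, 16)
  bit 2 = 0: acc unchanged = (30, 16)
  bit 3 = 1: acc = (30, 16) + (22, 28) = (20, 0)

10P = (20, 0)


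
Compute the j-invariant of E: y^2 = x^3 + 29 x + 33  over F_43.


Delta = -16(4 a^3 + 27 b^2) mod 43 = 19
-1728 * (4 a)^3 = -1728 * (4*29)^3 mod 43 = 32
j = 32 * 19^(-1) mod 43 = 13

j = 13 (mod 43)


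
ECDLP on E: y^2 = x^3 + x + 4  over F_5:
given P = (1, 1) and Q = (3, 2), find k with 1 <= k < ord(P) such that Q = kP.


Enumerate multiples of P until we hit Q = (3, 2):
  1P = (1, 1)
  2P = (2, 2)
  3P = (3, 2)
Match found at i = 3.

k = 3


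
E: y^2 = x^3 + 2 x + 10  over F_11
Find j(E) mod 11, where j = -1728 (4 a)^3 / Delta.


Delta = -16(4 a^3 + 27 b^2) mod 11 = 2
-1728 * (4 a)^3 = -1728 * (4*2)^3 mod 11 = 5
j = 5 * 2^(-1) mod 11 = 8

j = 8 (mod 11)


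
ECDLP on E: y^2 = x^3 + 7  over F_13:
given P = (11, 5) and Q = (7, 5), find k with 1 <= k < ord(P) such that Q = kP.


Enumerate multiples of P until we hit Q = (7, 5):
  1P = (11, 5)
  2P = (7, 5)
Match found at i = 2.

k = 2


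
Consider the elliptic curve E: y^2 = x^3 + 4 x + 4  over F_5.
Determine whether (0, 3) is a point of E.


Check whether y^2 = x^3 + 4 x + 4 (mod 5) for (x, y) = (0, 3).
LHS: y^2 = 3^2 mod 5 = 4
RHS: x^3 + 4 x + 4 = 0^3 + 4*0 + 4 mod 5 = 4
LHS = RHS

Yes, on the curve


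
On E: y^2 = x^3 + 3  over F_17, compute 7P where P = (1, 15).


k = 7 = 111_2 (binary, LSB first: 111)
Double-and-add from P = (1, 15):
  bit 0 = 1: acc = O + (1, 15) = (1, 15)
  bit 1 = 1: acc = (1, 15) + (6, 10) = (11, 12)
  bit 2 = 1: acc = (11, 12) + (9, 1) = (6, 7)

7P = (6, 7)


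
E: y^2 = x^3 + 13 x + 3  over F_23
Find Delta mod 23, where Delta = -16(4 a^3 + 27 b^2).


4 a^3 + 27 b^2 = 4*13^3 + 27*3^2 = 8788 + 243 = 9031
Delta = -16 * (9031) = -144496
Delta mod 23 = 13

Delta = 13 (mod 23)


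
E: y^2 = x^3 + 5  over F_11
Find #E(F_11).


For each x in F_11, count y with y^2 = x^3 + 0 x + 5 mod 11:
  x = 0: RHS = 5, y in [4, 7]  -> 2 point(s)
  x = 4: RHS = 3, y in [5, 6]  -> 2 point(s)
  x = 5: RHS = 9, y in [3, 8]  -> 2 point(s)
  x = 6: RHS = 1, y in [1, 10]  -> 2 point(s)
  x = 8: RHS = 0, y in [0]  -> 1 point(s)
  x = 10: RHS = 4, y in [2, 9]  -> 2 point(s)
Affine points: 11. Add the point at infinity: total = 12.

#E(F_11) = 12


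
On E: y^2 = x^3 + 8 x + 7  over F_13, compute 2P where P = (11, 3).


Doubling: s = (3 x1^2 + a) / (2 y1)
s = (3*11^2 + 8) / (2*3) mod 13 = 12
x3 = s^2 - 2 x1 mod 13 = 12^2 - 2*11 = 5
y3 = s (x1 - x3) - y1 mod 13 = 12 * (11 - 5) - 3 = 4

2P = (5, 4)


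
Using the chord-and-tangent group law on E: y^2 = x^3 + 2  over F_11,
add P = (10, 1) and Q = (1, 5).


P != Q, so use the chord formula.
s = (y2 - y1) / (x2 - x1) = (4) / (2) mod 11 = 2
x3 = s^2 - x1 - x2 mod 11 = 2^2 - 10 - 1 = 4
y3 = s (x1 - x3) - y1 mod 11 = 2 * (10 - 4) - 1 = 0

P + Q = (4, 0)


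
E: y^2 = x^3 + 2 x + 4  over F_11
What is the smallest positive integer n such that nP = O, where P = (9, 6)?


Compute successive multiples of P until we hit O:
  1P = (9, 6)
  2P = (2, 4)
  3P = (3, 2)
  4P = (8, 2)
  5P = (10, 1)
  6P = (6, 1)
  7P = (0, 9)
  8P = (7, 8)
  ... (continuing to 17P)
  17P = O

ord(P) = 17


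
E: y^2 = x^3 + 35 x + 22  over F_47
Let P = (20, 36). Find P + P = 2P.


Doubling: s = (3 x1^2 + a) / (2 y1)
s = (3*20^2 + 35) / (2*36) mod 47 = 40
x3 = s^2 - 2 x1 mod 47 = 40^2 - 2*20 = 9
y3 = s (x1 - x3) - y1 mod 47 = 40 * (20 - 9) - 36 = 28

2P = (9, 28)


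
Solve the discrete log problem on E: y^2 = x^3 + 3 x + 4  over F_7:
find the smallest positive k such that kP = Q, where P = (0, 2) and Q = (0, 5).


Enumerate multiples of P until we hit Q = (0, 5):
  1P = (0, 2)
  2P = (1, 6)
  3P = (1, 1)
  4P = (0, 5)
Match found at i = 4.

k = 4


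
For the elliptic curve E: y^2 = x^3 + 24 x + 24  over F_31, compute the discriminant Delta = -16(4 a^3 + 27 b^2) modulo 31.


4 a^3 + 27 b^2 = 4*24^3 + 27*24^2 = 55296 + 15552 = 70848
Delta = -16 * (70848) = -1133568
Delta mod 31 = 9

Delta = 9 (mod 31)


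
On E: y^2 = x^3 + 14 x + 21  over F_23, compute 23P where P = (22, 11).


k = 23 = 10111_2 (binary, LSB first: 11101)
Double-and-add from P = (22, 11):
  bit 0 = 1: acc = O + (22, 11) = (22, 11)
  bit 1 = 1: acc = (22, 11) + (15, 8) = (12, 13)
  bit 2 = 1: acc = (12, 13) + (1, 17) = (5, 20)
  bit 3 = 0: acc unchanged = (5, 20)
  bit 4 = 1: acc = (5, 20) + (21, 10) = (15, 15)

23P = (15, 15)


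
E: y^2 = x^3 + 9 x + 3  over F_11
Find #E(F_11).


For each x in F_11, count y with y^2 = x^3 + 9 x + 3 mod 11:
  x = 0: RHS = 3, y in [5, 6]  -> 2 point(s)
  x = 4: RHS = 4, y in [2, 9]  -> 2 point(s)
  x = 6: RHS = 9, y in [3, 8]  -> 2 point(s)
  x = 8: RHS = 4, y in [2, 9]  -> 2 point(s)
  x = 10: RHS = 4, y in [2, 9]  -> 2 point(s)
Affine points: 10. Add the point at infinity: total = 11.

#E(F_11) = 11


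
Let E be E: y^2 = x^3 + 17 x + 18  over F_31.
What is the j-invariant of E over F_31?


Delta = -16(4 a^3 + 27 b^2) mod 31 = 29
-1728 * (4 a)^3 = -1728 * (4*17)^3 mod 31 = 23
j = 23 * 29^(-1) mod 31 = 4

j = 4 (mod 31)


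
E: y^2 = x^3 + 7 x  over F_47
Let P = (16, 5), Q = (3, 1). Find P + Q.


P != Q, so use the chord formula.
s = (y2 - y1) / (x2 - x1) = (43) / (34) mod 47 = 22
x3 = s^2 - x1 - x2 mod 47 = 22^2 - 16 - 3 = 42
y3 = s (x1 - x3) - y1 mod 47 = 22 * (16 - 42) - 5 = 34

P + Q = (42, 34)


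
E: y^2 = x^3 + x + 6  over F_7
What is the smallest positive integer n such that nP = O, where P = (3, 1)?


Compute successive multiples of P until we hit O:
  1P = (3, 1)
  2P = (1, 6)
  3P = (4, 5)
  4P = (2, 3)
  5P = (6, 5)
  6P = (6, 2)
  7P = (2, 4)
  8P = (4, 2)
  ... (continuing to 11P)
  11P = O

ord(P) = 11
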